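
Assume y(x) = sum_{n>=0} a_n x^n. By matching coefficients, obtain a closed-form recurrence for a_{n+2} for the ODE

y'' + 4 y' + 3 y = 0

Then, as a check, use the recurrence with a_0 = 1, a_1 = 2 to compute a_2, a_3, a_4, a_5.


Substitute y = sum_n a_n x^n.
y''(x) has coefficient (n+2)(n+1) a_{n+2} at x^n;
4 y'(x) has coefficient 4 (n+1) a_{n+1} at x^n;
3 y(x) has coefficient 3 a_n at x^n.
Matching x^n: (n+2)(n+1) a_{n+2} + 4 (n+1) a_{n+1} + 3 a_n = 0.
Thus a_{n+2} = [-4 (n+1) a_{n+1} - 3 a_n] / ((n+1)(n+2)).

Check with a_0 = 1, a_1 = 2 (apply the recurrence for n = 0, 1, 2, 3): a_0 = 1, a_1 = 2, a_2 = -11/2, a_3 = 19/3, a_4 = -119/24, a_5 = 181/60.

a_(n+2) = [-4 (n+1) a_(n+1) - 3 a_n] / ((n+1)(n+2)); check: a_0 = 1, a_1 = 2, a_2 = -11/2, a_3 = 19/3, a_4 = -119/24, a_5 = 181/60


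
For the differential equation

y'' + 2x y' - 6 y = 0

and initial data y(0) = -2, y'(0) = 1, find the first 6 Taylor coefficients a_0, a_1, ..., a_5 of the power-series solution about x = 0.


Ansatz: y(x) = sum_{n>=0} a_n x^n, so y'(x) = sum_{n>=1} n a_n x^(n-1) and y''(x) = sum_{n>=2} n(n-1) a_n x^(n-2).
Substitute into P(x) y'' + Q(x) y' + R(x) y = 0 with P(x) = 1, Q(x) = 2x, R(x) = -6, and match powers of x.
Initial conditions: a_0 = -2, a_1 = 1.
Setting the coefficient of each power of x to zero and solving order by order (substituting the coefficients already found):
  x^0: 2 a_2 - 6 a_0 = 0  ->  2 a_2 = 6 a_0 = -12  ->  a_2 = -6
  x^1: 6 a_3 - 4 a_1 = 0  ->  6 a_3 = 4 a_1 = 4  ->  a_3 = 2/3
  x^2: 12 a_4 - 2 a_2 = 0  ->  12 a_4 = 2 a_2 = -12  ->  a_4 = -1
  x^3: 20 a_5 = 0  ->  a_5 = 0
Truncated series: y(x) = -2 + x - 6 x^2 + (2/3) x^3 - x^4 + O(x^6).

a_0 = -2; a_1 = 1; a_2 = -6; a_3 = 2/3; a_4 = -1; a_5 = 0


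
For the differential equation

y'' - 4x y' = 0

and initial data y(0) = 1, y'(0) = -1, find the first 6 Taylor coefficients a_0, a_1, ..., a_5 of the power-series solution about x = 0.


Ansatz: y(x) = sum_{n>=0} a_n x^n, so y'(x) = sum_{n>=1} n a_n x^(n-1) and y''(x) = sum_{n>=2} n(n-1) a_n x^(n-2).
Substitute into P(x) y'' + Q(x) y' + R(x) y = 0 with P(x) = 1, Q(x) = -4x, R(x) = 0, and match powers of x.
Initial conditions: a_0 = 1, a_1 = -1.
Setting the coefficient of each power of x to zero and solving order by order (substituting the coefficients already found):
  x^0: 2 a_2 = 0  ->  a_2 = 0
  x^1: 6 a_3 - 4 a_1 = 0  ->  6 a_3 = 4 a_1 = -4  ->  a_3 = -2/3
  x^2: 12 a_4 - 8 a_2 = 0  ->  12 a_4 = 8 a_2 = 0  ->  a_4 = 0
  x^3: 20 a_5 - 12 a_3 = 0  ->  20 a_5 = 12 a_3 = -8  ->  a_5 = -2/5
Truncated series: y(x) = 1 - x - (2/3) x^3 - (2/5) x^5 + O(x^6).

a_0 = 1; a_1 = -1; a_2 = 0; a_3 = -2/3; a_4 = 0; a_5 = -2/5


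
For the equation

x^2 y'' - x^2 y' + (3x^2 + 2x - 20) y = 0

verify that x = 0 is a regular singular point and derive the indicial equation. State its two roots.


Divide by x^2 to reach normal form y'' + P_1(x) y' + P_2(x) y = 0 with P_1(x) = -1 and P_2(x) = 3 + 2/x - 20/x^2.
x = 0 is a singular point because the y-coefficient 3 + 2/x - 20/x^2 has a pole at x = 0.
It is a regular singular point because x P_1(x) = p(x) = -x and x^2 P_2(x) = q(x) = 3x^2 + 2x - 20 are polynomials, hence analytic at x = 0.
p(0) = 0,  q(0) = -20.
Indicial equation: r(r-1) + p(0) r + q(0) = 0, i.e. r^2 + (p(0) - 1) r + q(0) = 0, i.e. r^2 - 1 r - 20 = 0.
Discriminant: (-1)^2 - 4(-20) = 81, so r = (1 ± 9)/2.
Solving: r_1 = 5, r_2 = -4.

indicial: r^2 - 1 r - 20 = 0; roots r_1 = 5, r_2 = -4


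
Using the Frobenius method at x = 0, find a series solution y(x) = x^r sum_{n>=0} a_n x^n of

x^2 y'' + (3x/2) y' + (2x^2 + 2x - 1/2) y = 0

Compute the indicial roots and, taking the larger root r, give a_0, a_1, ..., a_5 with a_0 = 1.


Write in Frobenius form y'' + (p(x)/x) y' + (q(x)/x^2) y = 0:
  p(x) = 3/2,  q(x) = 2x^2 + 2x - 1/2.
Indicial equation: r(r-1) + (3/2) r + (-1/2) = 0 -> roots r_1 = 1/2, r_2 = -1.
Take r = r_1 = 1/2. Let y(x) = x^r sum_{n>=0} a_n x^n with a_0 = 1.
Substitute y = x^r sum a_n x^n and match x^{r+n}. The recurrence is
  D(n) a_n + 2 a_{n-1} + 2 a_{n-2} = 0,  where D(n) = (r+n)(r+n-1) + (3/2)(r+n) + (-1/2).
  a_n = [-2 a_{n-1} - 2 a_{n-2}] / D(n).
Since the indicial polynomial factors as (r - r_1)(r - r_2), D(n) = (r_1 + n - r_1)(r_1 + n - r_2) = n(n + 3/2).
Evaluating step by step (a_0 = 1):
  n = 1: D(1) = 1(1 + 3/2) = 5/2; numerator = -2(1) = -2; a_1 = (-2)/(5/2) = -4/5
  n = 2: D(2) = 2(2 + 3/2) = 7; numerator = -2(-4/5) - 2(1) = -2/5; a_2 = (-2/5)/(7) = -2/35
  n = 3: D(3) = 3(3 + 3/2) = 27/2; numerator = -2(-2/35) - 2(-4/5) = 12/7; a_3 = (12/7)/(27/2) = 8/63
  n = 4: D(4) = 4(4 + 3/2) = 22; numerator = -2(8/63) - 2(-2/35) = -44/315; a_4 = (-44/315)/(22) = -2/315
  n = 5: D(5) = 5(5 + 3/2) = 65/2; numerator = -2(-2/315) - 2(8/63) = -76/315; a_5 = (-76/315)/(65/2) = -152/20475

r = 1/2; a_0 = 1; a_1 = -4/5; a_2 = -2/35; a_3 = 8/63; a_4 = -2/315; a_5 = -152/20475


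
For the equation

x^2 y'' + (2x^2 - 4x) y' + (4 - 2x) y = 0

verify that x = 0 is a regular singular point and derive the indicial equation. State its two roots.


Divide by x^2 to reach normal form y'' + P_1(x) y' + P_2(x) y = 0 with P_1(x) = 2 - 4/x and P_2(x) = -2/x + 4/x^2.
x = 0 is a singular point because the y'-coefficient 2 - 4/x has a pole at x = 0 and the y-coefficient -2/x + 4/x^2 has a pole at x = 0.
It is a regular singular point because x P_1(x) = p(x) = 2x - 4 and x^2 P_2(x) = q(x) = 4 - 2x are polynomials, hence analytic at x = 0.
p(0) = -4,  q(0) = 4.
Indicial equation: r(r-1) + p(0) r + q(0) = 0, i.e. r^2 + (p(0) - 1) r + q(0) = 0, i.e. r^2 - 5 r + 4 = 0.
Discriminant: (-5)^2 - 4(4) = 9, so r = (5 ± 3)/2.
Solving: r_1 = 4, r_2 = 1.

indicial: r^2 - 5 r + 4 = 0; roots r_1 = 4, r_2 = 1


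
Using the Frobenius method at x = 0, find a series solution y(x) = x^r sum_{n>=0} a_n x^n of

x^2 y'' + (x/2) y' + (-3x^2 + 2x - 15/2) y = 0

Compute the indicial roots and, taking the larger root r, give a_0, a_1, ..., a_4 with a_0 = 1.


Write in Frobenius form y'' + (p(x)/x) y' + (q(x)/x^2) y = 0:
  p(x) = 1/2,  q(x) = -3x^2 + 2x - 15/2.
Indicial equation: r(r-1) + (1/2) r + (-15/2) = 0 -> roots r_1 = 3, r_2 = -5/2.
Take r = r_1 = 3. Let y(x) = x^r sum_{n>=0} a_n x^n with a_0 = 1.
Substitute y = x^r sum a_n x^n and match x^{r+n}. The recurrence is
  D(n) a_n + 2 a_{n-1} - 3 a_{n-2} = 0,  where D(n) = (r+n)(r+n-1) + (1/2)(r+n) + (-15/2).
  a_n = [-2 a_{n-1} + 3 a_{n-2}] / D(n).
Since the indicial polynomial factors as (r - r_1)(r - r_2), D(n) = (r_1 + n - r_1)(r_1 + n - r_2) = n(n + 11/2).
Evaluating step by step (a_0 = 1):
  n = 1: D(1) = 1(1 + 11/2) = 13/2; numerator = -2(1) = -2; a_1 = (-2)/(13/2) = -4/13
  n = 2: D(2) = 2(2 + 11/2) = 15; numerator = -2(-4/13) + 3(1) = 47/13; a_2 = (47/13)/(15) = 47/195
  n = 3: D(3) = 3(3 + 11/2) = 51/2; numerator = -2(47/195) + 3(-4/13) = -274/195; a_3 = (-274/195)/(51/2) = -548/9945
  n = 4: D(4) = 4(4 + 11/2) = 38; numerator = -2(-548/9945) + 3(47/195) = 8287/9945; a_4 = (8287/9945)/(38) = 8287/377910

r = 3; a_0 = 1; a_1 = -4/13; a_2 = 47/195; a_3 = -548/9945; a_4 = 8287/377910


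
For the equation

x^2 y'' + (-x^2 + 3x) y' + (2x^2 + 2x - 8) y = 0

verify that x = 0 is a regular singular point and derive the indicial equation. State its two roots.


Divide by x^2 to reach normal form y'' + P_1(x) y' + P_2(x) y = 0 with P_1(x) = -1 + 3/x and P_2(x) = 2 + 2/x - 8/x^2.
x = 0 is a singular point because the y'-coefficient -1 + 3/x has a pole at x = 0 and the y-coefficient 2 + 2/x - 8/x^2 has a pole at x = 0.
It is a regular singular point because x P_1(x) = p(x) = 3 - x and x^2 P_2(x) = q(x) = 2x^2 + 2x - 8 are polynomials, hence analytic at x = 0.
p(0) = 3,  q(0) = -8.
Indicial equation: r(r-1) + p(0) r + q(0) = 0, i.e. r^2 + (p(0) - 1) r + q(0) = 0, i.e. r^2 + 2 r - 8 = 0.
Discriminant: (2)^2 - 4(-8) = 36, so r = (-2 ± 6)/2.
Solving: r_1 = 2, r_2 = -4.

indicial: r^2 + 2 r - 8 = 0; roots r_1 = 2, r_2 = -4


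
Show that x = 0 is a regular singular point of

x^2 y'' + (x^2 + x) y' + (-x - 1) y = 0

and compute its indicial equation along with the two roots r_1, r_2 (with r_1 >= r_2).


Divide by x^2 to reach normal form y'' + P_1(x) y' + P_2(x) y = 0 with P_1(x) = 1 + 1/x and P_2(x) = -1/x - 1/x^2.
x = 0 is a singular point because the y'-coefficient 1 + 1/x has a pole at x = 0 and the y-coefficient -1/x - 1/x^2 has a pole at x = 0.
It is a regular singular point because x P_1(x) = p(x) = x + 1 and x^2 P_2(x) = q(x) = -x - 1 are polynomials, hence analytic at x = 0.
p(0) = 1,  q(0) = -1.
Indicial equation: r(r-1) + p(0) r + q(0) = 0, i.e. r^2 + (p(0) - 1) r + q(0) = 0, i.e. r^2 - 1 = 0.
Discriminant: (0)^2 - 4(-1) = 4, so r = (0 ± 2)/2.
Solving: r_1 = 1, r_2 = -1.

indicial: r^2 - 1 = 0; roots r_1 = 1, r_2 = -1


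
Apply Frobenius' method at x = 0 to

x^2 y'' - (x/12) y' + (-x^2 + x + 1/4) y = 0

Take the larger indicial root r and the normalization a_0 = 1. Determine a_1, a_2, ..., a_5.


Write in Frobenius form y'' + (p(x)/x) y' + (q(x)/x^2) y = 0:
  p(x) = -1/12,  q(x) = -x^2 + x + 1/4.
Indicial equation: r(r-1) + (-1/12) r + (1/4) = 0 -> roots r_1 = 3/4, r_2 = 1/3.
Take r = r_1 = 3/4. Let y(x) = x^r sum_{n>=0} a_n x^n with a_0 = 1.
Substitute y = x^r sum a_n x^n and match x^{r+n}. The recurrence is
  D(n) a_n + 1 a_{n-1} - 1 a_{n-2} = 0,  where D(n) = (r+n)(r+n-1) + (-1/12)(r+n) + (1/4).
  a_n = [-1 a_{n-1} + 1 a_{n-2}] / D(n).
Since the indicial polynomial factors as (r - r_1)(r - r_2), D(n) = (r_1 + n - r_1)(r_1 + n - r_2) = n(n + 5/12).
Evaluating step by step (a_0 = 1):
  n = 1: D(1) = 1(1 + 5/12) = 17/12; numerator = -1(1) = -1; a_1 = (-1)/(17/12) = -12/17
  n = 2: D(2) = 2(2 + 5/12) = 29/6; numerator = -1(-12/17) + 1(1) = 29/17; a_2 = (29/17)/(29/6) = 6/17
  n = 3: D(3) = 3(3 + 5/12) = 41/4; numerator = -1(6/17) + 1(-12/17) = -18/17; a_3 = (-18/17)/(41/4) = -72/697
  n = 4: D(4) = 4(4 + 5/12) = 53/3; numerator = -1(-72/697) + 1(6/17) = 318/697; a_4 = (318/697)/(53/3) = 18/697
  n = 5: D(5) = 5(5 + 5/12) = 325/12; numerator = -1(18/697) + 1(-72/697) = -90/697; a_5 = (-90/697)/(325/12) = -216/45305

r = 3/4; a_0 = 1; a_1 = -12/17; a_2 = 6/17; a_3 = -72/697; a_4 = 18/697; a_5 = -216/45305


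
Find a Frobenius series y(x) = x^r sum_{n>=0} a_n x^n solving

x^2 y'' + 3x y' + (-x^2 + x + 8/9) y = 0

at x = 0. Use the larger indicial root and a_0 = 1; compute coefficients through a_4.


Write in Frobenius form y'' + (p(x)/x) y' + (q(x)/x^2) y = 0:
  p(x) = 3,  q(x) = -x^2 + x + 8/9.
Indicial equation: r(r-1) + (3) r + (8/9) = 0 -> roots r_1 = -2/3, r_2 = -4/3.
Take r = r_1 = -2/3. Let y(x) = x^r sum_{n>=0} a_n x^n with a_0 = 1.
Substitute y = x^r sum a_n x^n and match x^{r+n}. The recurrence is
  D(n) a_n + 1 a_{n-1} - 1 a_{n-2} = 0,  where D(n) = (r+n)(r+n-1) + (3)(r+n) + (8/9).
  a_n = [-1 a_{n-1} + 1 a_{n-2}] / D(n).
Since the indicial polynomial factors as (r - r_1)(r - r_2), D(n) = (r_1 + n - r_1)(r_1 + n - r_2) = n(n + 2/3).
Evaluating step by step (a_0 = 1):
  n = 1: D(1) = 1(1 + 2/3) = 5/3; numerator = -1(1) = -1; a_1 = (-1)/(5/3) = -3/5
  n = 2: D(2) = 2(2 + 2/3) = 16/3; numerator = -1(-3/5) + 1(1) = 8/5; a_2 = (8/5)/(16/3) = 3/10
  n = 3: D(3) = 3(3 + 2/3) = 11; numerator = -1(3/10) + 1(-3/5) = -9/10; a_3 = (-9/10)/(11) = -9/110
  n = 4: D(4) = 4(4 + 2/3) = 56/3; numerator = -1(-9/110) + 1(3/10) = 21/55; a_4 = (21/55)/(56/3) = 9/440

r = -2/3; a_0 = 1; a_1 = -3/5; a_2 = 3/10; a_3 = -9/110; a_4 = 9/440


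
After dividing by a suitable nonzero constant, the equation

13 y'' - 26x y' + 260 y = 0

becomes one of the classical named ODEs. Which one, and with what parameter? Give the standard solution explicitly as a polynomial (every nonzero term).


All three coefficients share the factor 13; dividing through by 13 gives  y'' - 2x y' + 20 y = 0.
This matches the Hermite equation y'' - 2x y' + 2n y = 0 with 2n = 20, so n = 10; the polynomial solution is H_10(x).
With y = sum_k a_k x^k, matching x^k gives (k+2)(k+1) a_{k+2} = 2(k - n) a_k = 2(k - 10) a_k. The right side vanishes at k = 10, so the series with the parity of 10 terminates at degree 10.
Standard normalization: leading coefficient of H_n is 2^n, so a_10 = 2^10 = 1024. Work downward with a_k = (k+1)(k+2) a_{k+2} / (2(k - n)):
  a_8 = (9)(10)(1024) / (2(8 - 10)) = 92160/(-4) = -23040
  a_6 = (7)(8)(-23040) / (2(6 - 10)) = -1290240/(-8) = 161280
  a_4 = (5)(6)(161280) / (2(4 - 10)) = 4838400/(-12) = -403200
  a_2 = (3)(4)(-403200) / (2(2 - 10)) = -4838400/(-16) = 302400
  a_0 = (1)(2)(302400) / (2(0 - 10)) = 604800/(-20) = -30240
Hence H_10(x) = 1024 x^10 - 23040 x^8 + 161280 x^6 - 403200 x^4 + 302400 x^2 - 30240.

H_10(x); series = 1024 x^10 - 23040 x^8 + 161280 x^6 - 403200 x^4 + 302400 x^2 - 30240


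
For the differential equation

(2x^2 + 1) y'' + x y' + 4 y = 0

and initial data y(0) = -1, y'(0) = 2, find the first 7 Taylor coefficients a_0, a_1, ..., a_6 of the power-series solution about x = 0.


Ansatz: y(x) = sum_{n>=0} a_n x^n, so y'(x) = sum_{n>=1} n a_n x^(n-1) and y''(x) = sum_{n>=2} n(n-1) a_n x^(n-2).
Substitute into P(x) y'' + Q(x) y' + R(x) y = 0 with P(x) = 2x^2 + 1, Q(x) = x, R(x) = 4, and match powers of x.
Initial conditions: a_0 = -1, a_1 = 2.
Setting the coefficient of each power of x to zero and solving order by order (substituting the coefficients already found):
  x^0: 2 a_2 + 4 a_0 = 0  ->  2 a_2 = -4 a_0 = 4  ->  a_2 = 2
  x^1: 6 a_3 + 5 a_1 = 0  ->  6 a_3 = -5 a_1 = -10  ->  a_3 = -5/3
  x^2: 12 a_4 + 10 a_2 = 0  ->  12 a_4 = -10 a_2 = -20  ->  a_4 = -5/3
  x^3: 20 a_5 + 19 a_3 = 0  ->  20 a_5 = -19 a_3 = 95/3  ->  a_5 = 19/12
  x^4: 30 a_6 + 32 a_4 = 0  ->  30 a_6 = -32 a_4 = 160/3  ->  a_6 = 16/9
Truncated series: y(x) = -1 + 2 x + 2 x^2 - (5/3) x^3 - (5/3) x^4 + (19/12) x^5 + (16/9) x^6 + O(x^7).

a_0 = -1; a_1 = 2; a_2 = 2; a_3 = -5/3; a_4 = -5/3; a_5 = 19/12; a_6 = 16/9


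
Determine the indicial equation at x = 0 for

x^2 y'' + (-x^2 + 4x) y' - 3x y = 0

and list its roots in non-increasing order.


Divide by x^2 to reach normal form y'' + P_1(x) y' + P_2(x) y = 0 with P_1(x) = -1 + 4/x and P_2(x) = -3/x.
x = 0 is a singular point because the y'-coefficient -1 + 4/x has a pole at x = 0 and the y-coefficient -3/x has a pole at x = 0.
It is a regular singular point because x P_1(x) = p(x) = 4 - x and x^2 P_2(x) = q(x) = -3x are polynomials, hence analytic at x = 0.
p(0) = 4,  q(0) = 0.
Indicial equation: r(r-1) + p(0) r + q(0) = 0, i.e. r^2 + (p(0) - 1) r + q(0) = 0, i.e. r^2 + 3 r = 0.
Discriminant: (3)^2 - 4(0) = 9, so r = (-3 ± 3)/2.
Solving: r_1 = 0, r_2 = -3.

indicial: r^2 + 3 r = 0; roots r_1 = 0, r_2 = -3


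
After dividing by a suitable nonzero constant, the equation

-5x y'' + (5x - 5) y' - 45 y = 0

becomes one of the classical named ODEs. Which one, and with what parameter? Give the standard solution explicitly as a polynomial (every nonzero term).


All three coefficients share the factor -5; dividing through by -5 gives  x y'' + (1 - x) y' + 9 y = 0.
This matches the Laguerre equation x y'' + (1 - x) y' + n y = 0 with n = 9; the polynomial solution is L_9(x).
With y = sum_k a_k x^k, matching x^k gives (k+1)k a_{k+1} + (k+1) a_{k+1} - k a_k + n a_k = 0, i.e. (k+1)^2 a_{k+1} = (k - n) a_k = (k - 9) a_k. The right side vanishes at k = 9, so the series terminates at degree 9.
Standard normalization L_n(0) = 1 gives a_0 = 1. Work upward with a_{k+1} = (k - 9) a_k / (k+1)^2:
  a_1 = (0 - 9)(1) / 1^2 = -9/1 = -9
  a_2 = (1 - 9)(-9) / 2^2 = 72/4 = 18
  a_3 = (2 - 9)(18) / 3^2 = -126/9 = -14
  a_4 = (3 - 9)(-14) / 4^2 = 84/16 = 21/4
  a_5 = (4 - 9)(21/4) / 5^2 = (-105/4)/25 = -21/20
  a_6 = (5 - 9)(-21/20) / 6^2 = (21/5)/36 = 7/60
  a_7 = (6 - 9)(7/60) / 7^2 = (-7/20)/49 = -1/140
  a_8 = (7 - 9)(-1/140) / 8^2 = (1/70)/64 = 1/4480
  a_9 = (8 - 9)(1/4480) / 9^2 = (-1/4480)/81 = -1/362880
Hence L_9(x) = -x^9/362880 + x^8/4480 - x^7/140 + 7 x^6/60 - 21 x^5/20 + 21 x^4/4 - 14 x^3 + 18 x^2 - 9 x + 1.

L_9(x); series = -x^9/362880 + x^8/4480 - x^7/140 + 7 x^6/60 - 21 x^5/20 + 21 x^4/4 - 14 x^3 + 18 x^2 - 9 x + 1


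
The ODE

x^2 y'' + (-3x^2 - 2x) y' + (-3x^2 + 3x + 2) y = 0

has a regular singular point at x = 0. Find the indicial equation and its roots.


Divide by x^2 to reach normal form y'' + P_1(x) y' + P_2(x) y = 0 with P_1(x) = -3 - 2/x and P_2(x) = -3 + 3/x + 2/x^2.
x = 0 is a singular point because the y'-coefficient -3 - 2/x has a pole at x = 0 and the y-coefficient -3 + 3/x + 2/x^2 has a pole at x = 0.
It is a regular singular point because x P_1(x) = p(x) = -3x - 2 and x^2 P_2(x) = q(x) = -3x^2 + 3x + 2 are polynomials, hence analytic at x = 0.
p(0) = -2,  q(0) = 2.
Indicial equation: r(r-1) + p(0) r + q(0) = 0, i.e. r^2 + (p(0) - 1) r + q(0) = 0, i.e. r^2 - 3 r + 2 = 0.
Discriminant: (-3)^2 - 4(2) = 1, so r = (3 ± 1)/2.
Solving: r_1 = 2, r_2 = 1.

indicial: r^2 - 3 r + 2 = 0; roots r_1 = 2, r_2 = 1


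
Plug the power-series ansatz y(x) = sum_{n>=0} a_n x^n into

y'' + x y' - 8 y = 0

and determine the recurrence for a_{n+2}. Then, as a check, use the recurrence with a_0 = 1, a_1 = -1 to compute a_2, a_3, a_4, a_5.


Substitute y = sum_n a_n x^n.
y''(x) has coefficient (n+2)(n+1) a_{n+2} at x^n;
x y'(x) has coefficient n a_n at x^n (shift);
-8 y(x) has coefficient -8 a_n at x^n.
Matching x^n: (n+2)(n+1) a_{n+2} + (n - 8) a_n = 0.
Thus a_{n+2} = (-n + 8) / ((n+1)(n+2)) * a_n.

Check with a_0 = 1, a_1 = -1 (apply the recurrence for n = 0, 1, 2, 3): a_0 = 1, a_1 = -1, a_2 = 4, a_3 = -7/6, a_4 = 2, a_5 = -7/24.

a_(n+2) = (-n + 8) / ((n+1)(n+2)) * a_n; check: a_0 = 1, a_1 = -1, a_2 = 4, a_3 = -7/6, a_4 = 2, a_5 = -7/24


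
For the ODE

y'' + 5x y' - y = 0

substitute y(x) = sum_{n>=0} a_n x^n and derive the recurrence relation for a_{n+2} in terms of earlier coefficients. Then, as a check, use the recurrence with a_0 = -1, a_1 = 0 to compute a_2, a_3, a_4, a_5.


Substitute y = sum_n a_n x^n.
y''(x) has coefficient (n+2)(n+1) a_{n+2} at x^n;
5 x y'(x) has coefficient 5 n a_n at x^n (shift);
-y(x) has coefficient -1 a_n at x^n.
Matching x^n: (n+2)(n+1) a_{n+2} + (5n - 1) a_n = 0.
Thus a_{n+2} = (-5n + 1) / ((n+1)(n+2)) * a_n.

Check with a_0 = -1, a_1 = 0 (apply the recurrence for n = 0, 1, 2, 3): a_0 = -1, a_1 = 0, a_2 = -1/2, a_3 = 0, a_4 = 3/8, a_5 = 0.

a_(n+2) = (-5n + 1) / ((n+1)(n+2)) * a_n; check: a_0 = -1, a_1 = 0, a_2 = -1/2, a_3 = 0, a_4 = 3/8, a_5 = 0


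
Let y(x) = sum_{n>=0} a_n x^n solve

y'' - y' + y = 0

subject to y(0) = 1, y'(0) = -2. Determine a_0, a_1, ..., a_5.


Ansatz: y(x) = sum_{n>=0} a_n x^n, so y'(x) = sum_{n>=1} n a_n x^(n-1) and y''(x) = sum_{n>=2} n(n-1) a_n x^(n-2).
Substitute into P(x) y'' + Q(x) y' + R(x) y = 0 with P(x) = 1, Q(x) = -1, R(x) = 1, and match powers of x.
Initial conditions: a_0 = 1, a_1 = -2.
Setting the coefficient of each power of x to zero and solving order by order (substituting the coefficients already found):
  x^0: 2 a_2 - a_1 + a_0 = 0  ->  2 a_2 = a_1 - a_0 = -3  ->  a_2 = -3/2
  x^1: 6 a_3 - 2 a_2 + a_1 = 0  ->  6 a_3 = 2 a_2 - a_1 = -1  ->  a_3 = -1/6
  x^2: 12 a_4 - 3 a_3 + a_2 = 0  ->  12 a_4 = 3 a_3 - a_2 = 1  ->  a_4 = 1/12
  x^3: 20 a_5 - 4 a_4 + a_3 = 0  ->  20 a_5 = 4 a_4 - a_3 = 1/2  ->  a_5 = 1/40
Truncated series: y(x) = 1 - 2 x - (3/2) x^2 - (1/6) x^3 + (1/12) x^4 + (1/40) x^5 + O(x^6).

a_0 = 1; a_1 = -2; a_2 = -3/2; a_3 = -1/6; a_4 = 1/12; a_5 = 1/40


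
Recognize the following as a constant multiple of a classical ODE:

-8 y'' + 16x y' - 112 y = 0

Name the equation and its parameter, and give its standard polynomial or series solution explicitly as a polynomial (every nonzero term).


All three coefficients share the factor -8; dividing through by -8 gives  y'' - 2x y' + 14 y = 0.
This matches the Hermite equation y'' - 2x y' + 2n y = 0 with 2n = 14, so n = 7; the polynomial solution is H_7(x).
With y = sum_k a_k x^k, matching x^k gives (k+2)(k+1) a_{k+2} = 2(k - n) a_k = 2(k - 7) a_k. The right side vanishes at k = 7, so the series with the parity of 7 terminates at degree 7.
Standard normalization: leading coefficient of H_n is 2^n, so a_7 = 2^7 = 128. Work downward with a_k = (k+1)(k+2) a_{k+2} / (2(k - n)):
  a_5 = (6)(7)(128) / (2(5 - 7)) = 5376/(-4) = -1344
  a_3 = (4)(5)(-1344) / (2(3 - 7)) = -26880/(-8) = 3360
  a_1 = (2)(3)(3360) / (2(1 - 7)) = 20160/(-12) = -1680
Hence H_7(x) = 128 x^7 - 1344 x^5 + 3360 x^3 - 1680 x.

H_7(x); series = 128 x^7 - 1344 x^5 + 3360 x^3 - 1680 x


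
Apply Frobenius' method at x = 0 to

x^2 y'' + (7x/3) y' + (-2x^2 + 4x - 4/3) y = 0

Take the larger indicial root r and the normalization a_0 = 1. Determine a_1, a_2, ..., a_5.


Write in Frobenius form y'' + (p(x)/x) y' + (q(x)/x^2) y = 0:
  p(x) = 7/3,  q(x) = -2x^2 + 4x - 4/3.
Indicial equation: r(r-1) + (7/3) r + (-4/3) = 0 -> roots r_1 = 2/3, r_2 = -2.
Take r = r_1 = 2/3. Let y(x) = x^r sum_{n>=0} a_n x^n with a_0 = 1.
Substitute y = x^r sum a_n x^n and match x^{r+n}. The recurrence is
  D(n) a_n + 4 a_{n-1} - 2 a_{n-2} = 0,  where D(n) = (r+n)(r+n-1) + (7/3)(r+n) + (-4/3).
  a_n = [-4 a_{n-1} + 2 a_{n-2}] / D(n).
Since the indicial polynomial factors as (r - r_1)(r - r_2), D(n) = (r_1 + n - r_1)(r_1 + n - r_2) = n(n + 8/3).
Evaluating step by step (a_0 = 1):
  n = 1: D(1) = 1(1 + 8/3) = 11/3; numerator = -4(1) = -4; a_1 = (-4)/(11/3) = -12/11
  n = 2: D(2) = 2(2 + 8/3) = 28/3; numerator = -4(-12/11) + 2(1) = 70/11; a_2 = (70/11)/(28/3) = 15/22
  n = 3: D(3) = 3(3 + 8/3) = 17; numerator = -4(15/22) + 2(-12/11) = -54/11; a_3 = (-54/11)/(17) = -54/187
  n = 4: D(4) = 4(4 + 8/3) = 80/3; numerator = -4(-54/187) + 2(15/22) = 471/187; a_4 = (471/187)/(80/3) = 1413/14960
  n = 5: D(5) = 5(5 + 8/3) = 115/3; numerator = -4(1413/14960) + 2(-54/187) = -3573/3740; a_5 = (-3573/3740)/(115/3) = -10719/430100

r = 2/3; a_0 = 1; a_1 = -12/11; a_2 = 15/22; a_3 = -54/187; a_4 = 1413/14960; a_5 = -10719/430100


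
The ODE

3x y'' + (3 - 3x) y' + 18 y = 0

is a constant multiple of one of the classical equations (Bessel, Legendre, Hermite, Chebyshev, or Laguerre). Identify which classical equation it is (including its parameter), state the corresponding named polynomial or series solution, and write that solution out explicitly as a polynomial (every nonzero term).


All three coefficients share the factor 3; dividing through by 3 gives  x y'' + (1 - x) y' + 6 y = 0.
This matches the Laguerre equation x y'' + (1 - x) y' + n y = 0 with n = 6; the polynomial solution is L_6(x).
With y = sum_k a_k x^k, matching x^k gives (k+1)k a_{k+1} + (k+1) a_{k+1} - k a_k + n a_k = 0, i.e. (k+1)^2 a_{k+1} = (k - n) a_k = (k - 6) a_k. The right side vanishes at k = 6, so the series terminates at degree 6.
Standard normalization L_n(0) = 1 gives a_0 = 1. Work upward with a_{k+1} = (k - 6) a_k / (k+1)^2:
  a_1 = (0 - 6)(1) / 1^2 = -6/1 = -6
  a_2 = (1 - 6)(-6) / 2^2 = 30/4 = 15/2
  a_3 = (2 - 6)(15/2) / 3^2 = -30/9 = -10/3
  a_4 = (3 - 6)(-10/3) / 4^2 = 10/16 = 5/8
  a_5 = (4 - 6)(5/8) / 5^2 = (-5/4)/25 = -1/20
  a_6 = (5 - 6)(-1/20) / 6^2 = (1/20)/36 = 1/720
Hence L_6(x) = x^6/720 - x^5/20 + 5 x^4/8 - 10 x^3/3 + 15 x^2/2 - 6 x + 1.

L_6(x); series = x^6/720 - x^5/20 + 5 x^4/8 - 10 x^3/3 + 15 x^2/2 - 6 x + 1


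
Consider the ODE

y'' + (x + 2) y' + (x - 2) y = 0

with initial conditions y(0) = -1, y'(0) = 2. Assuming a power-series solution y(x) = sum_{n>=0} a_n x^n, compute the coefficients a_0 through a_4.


Ansatz: y(x) = sum_{n>=0} a_n x^n, so y'(x) = sum_{n>=1} n a_n x^(n-1) and y''(x) = sum_{n>=2} n(n-1) a_n x^(n-2).
Substitute into P(x) y'' + Q(x) y' + R(x) y = 0 with P(x) = 1, Q(x) = x + 2, R(x) = x - 2, and match powers of x.
Initial conditions: a_0 = -1, a_1 = 2.
Setting the coefficient of each power of x to zero and solving order by order (substituting the coefficients already found):
  x^0: 2 a_2 + 2 a_1 - 2 a_0 = 0  ->  2 a_2 = -2 a_1 + 2 a_0 = -6  ->  a_2 = -3
  x^1: 6 a_3 + 4 a_2 - a_1 + a_0 = 0  ->  6 a_3 = -4 a_2 + a_1 - a_0 = 15  ->  a_3 = 5/2
  x^2: 12 a_4 + 6 a_3 + a_1 = 0  ->  12 a_4 = -6 a_3 - a_1 = -17  ->  a_4 = -17/12
Truncated series: y(x) = -1 + 2 x - 3 x^2 + (5/2) x^3 - (17/12) x^4 + O(x^5).

a_0 = -1; a_1 = 2; a_2 = -3; a_3 = 5/2; a_4 = -17/12


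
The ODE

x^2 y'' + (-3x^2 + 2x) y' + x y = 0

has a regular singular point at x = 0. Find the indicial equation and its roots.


Divide by x^2 to reach normal form y'' + P_1(x) y' + P_2(x) y = 0 with P_1(x) = -3 + 2/x and P_2(x) = 1/x.
x = 0 is a singular point because the y'-coefficient -3 + 2/x has a pole at x = 0 and the y-coefficient 1/x has a pole at x = 0.
It is a regular singular point because x P_1(x) = p(x) = 2 - 3x and x^2 P_2(x) = q(x) = x are polynomials, hence analytic at x = 0.
p(0) = 2,  q(0) = 0.
Indicial equation: r(r-1) + p(0) r + q(0) = 0, i.e. r^2 + (p(0) - 1) r + q(0) = 0, i.e. r^2 + 1 r = 0.
Discriminant: (1)^2 - 4(0) = 1, so r = (-1 ± 1)/2.
Solving: r_1 = 0, r_2 = -1.

indicial: r^2 + 1 r = 0; roots r_1 = 0, r_2 = -1


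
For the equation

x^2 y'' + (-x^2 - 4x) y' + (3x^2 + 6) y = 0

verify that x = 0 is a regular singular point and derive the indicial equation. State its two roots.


Divide by x^2 to reach normal form y'' + P_1(x) y' + P_2(x) y = 0 with P_1(x) = -1 - 4/x and P_2(x) = 3 + 6/x^2.
x = 0 is a singular point because the y'-coefficient -1 - 4/x has a pole at x = 0 and the y-coefficient 3 + 6/x^2 has a pole at x = 0.
It is a regular singular point because x P_1(x) = p(x) = -x - 4 and x^2 P_2(x) = q(x) = 3x^2 + 6 are polynomials, hence analytic at x = 0.
p(0) = -4,  q(0) = 6.
Indicial equation: r(r-1) + p(0) r + q(0) = 0, i.e. r^2 + (p(0) - 1) r + q(0) = 0, i.e. r^2 - 5 r + 6 = 0.
Discriminant: (-5)^2 - 4(6) = 1, so r = (5 ± 1)/2.
Solving: r_1 = 3, r_2 = 2.

indicial: r^2 - 5 r + 6 = 0; roots r_1 = 3, r_2 = 2


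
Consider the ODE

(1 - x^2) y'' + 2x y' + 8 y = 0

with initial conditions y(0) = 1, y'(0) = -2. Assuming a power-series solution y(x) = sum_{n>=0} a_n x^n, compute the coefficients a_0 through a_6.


Ansatz: y(x) = sum_{n>=0} a_n x^n, so y'(x) = sum_{n>=1} n a_n x^(n-1) and y''(x) = sum_{n>=2} n(n-1) a_n x^(n-2).
Substitute into P(x) y'' + Q(x) y' + R(x) y = 0 with P(x) = 1 - x^2, Q(x) = 2x, R(x) = 8, and match powers of x.
Initial conditions: a_0 = 1, a_1 = -2.
Setting the coefficient of each power of x to zero and solving order by order (substituting the coefficients already found):
  x^0: 2 a_2 + 8 a_0 = 0  ->  2 a_2 = -8 a_0 = -8  ->  a_2 = -4
  x^1: 6 a_3 + 10 a_1 = 0  ->  6 a_3 = -10 a_1 = 20  ->  a_3 = 10/3
  x^2: 12 a_4 + 10 a_2 = 0  ->  12 a_4 = -10 a_2 = 40  ->  a_4 = 10/3
  x^3: 20 a_5 + 8 a_3 = 0  ->  20 a_5 = -8 a_3 = -80/3  ->  a_5 = -4/3
  x^4: 30 a_6 + 4 a_4 = 0  ->  30 a_6 = -4 a_4 = -40/3  ->  a_6 = -4/9
Truncated series: y(x) = 1 - 2 x - 4 x^2 + (10/3) x^3 + (10/3) x^4 - (4/3) x^5 - (4/9) x^6 + O(x^7).

a_0 = 1; a_1 = -2; a_2 = -4; a_3 = 10/3; a_4 = 10/3; a_5 = -4/3; a_6 = -4/9


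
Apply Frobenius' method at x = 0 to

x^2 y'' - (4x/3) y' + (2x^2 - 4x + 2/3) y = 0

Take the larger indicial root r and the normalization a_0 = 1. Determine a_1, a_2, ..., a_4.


Write in Frobenius form y'' + (p(x)/x) y' + (q(x)/x^2) y = 0:
  p(x) = -4/3,  q(x) = 2x^2 - 4x + 2/3.
Indicial equation: r(r-1) + (-4/3) r + (2/3) = 0 -> roots r_1 = 2, r_2 = 1/3.
Take r = r_1 = 2. Let y(x) = x^r sum_{n>=0} a_n x^n with a_0 = 1.
Substitute y = x^r sum a_n x^n and match x^{r+n}. The recurrence is
  D(n) a_n - 4 a_{n-1} + 2 a_{n-2} = 0,  where D(n) = (r+n)(r+n-1) + (-4/3)(r+n) + (2/3).
  a_n = [4 a_{n-1} - 2 a_{n-2}] / D(n).
Since the indicial polynomial factors as (r - r_1)(r - r_2), D(n) = (r_1 + n - r_1)(r_1 + n - r_2) = n(n + 5/3).
Evaluating step by step (a_0 = 1):
  n = 1: D(1) = 1(1 + 5/3) = 8/3; numerator = 4(1) = 4; a_1 = (4)/(8/3) = 3/2
  n = 2: D(2) = 2(2 + 5/3) = 22/3; numerator = 4(3/2) - 2(1) = 4; a_2 = (4)/(22/3) = 6/11
  n = 3: D(3) = 3(3 + 5/3) = 14; numerator = 4(6/11) - 2(3/2) = -9/11; a_3 = (-9/11)/(14) = -9/154
  n = 4: D(4) = 4(4 + 5/3) = 68/3; numerator = 4(-9/154) - 2(6/11) = -102/77; a_4 = (-102/77)/(68/3) = -9/154

r = 2; a_0 = 1; a_1 = 3/2; a_2 = 6/11; a_3 = -9/154; a_4 = -9/154


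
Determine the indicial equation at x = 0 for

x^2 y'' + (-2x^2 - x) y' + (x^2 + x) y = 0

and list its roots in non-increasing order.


Divide by x^2 to reach normal form y'' + P_1(x) y' + P_2(x) y = 0 with P_1(x) = -2 - 1/x and P_2(x) = 1 + 1/x.
x = 0 is a singular point because the y'-coefficient -2 - 1/x has a pole at x = 0 and the y-coefficient 1 + 1/x has a pole at x = 0.
It is a regular singular point because x P_1(x) = p(x) = -2x - 1 and x^2 P_2(x) = q(x) = x^2 + x are polynomials, hence analytic at x = 0.
p(0) = -1,  q(0) = 0.
Indicial equation: r(r-1) + p(0) r + q(0) = 0, i.e. r^2 + (p(0) - 1) r + q(0) = 0, i.e. r^2 - 2 r = 0.
Discriminant: (-2)^2 - 4(0) = 4, so r = (2 ± 2)/2.
Solving: r_1 = 2, r_2 = 0.

indicial: r^2 - 2 r = 0; roots r_1 = 2, r_2 = 0


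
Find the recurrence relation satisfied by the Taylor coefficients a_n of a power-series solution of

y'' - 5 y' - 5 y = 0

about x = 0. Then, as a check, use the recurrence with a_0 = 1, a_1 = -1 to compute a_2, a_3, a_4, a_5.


Substitute y = sum_n a_n x^n.
y''(x) has coefficient (n+2)(n+1) a_{n+2} at x^n;
-5 y'(x) has coefficient -5 (n+1) a_{n+1} at x^n;
-5 y(x) has coefficient -5 a_n at x^n.
Matching x^n: (n+2)(n+1) a_{n+2} - 5 (n+1) a_{n+1} - 5 a_n = 0.
Thus a_{n+2} = [5 (n+1) a_{n+1} + 5 a_n] / ((n+1)(n+2)).

Check with a_0 = 1, a_1 = -1 (apply the recurrence for n = 0, 1, 2, 3): a_0 = 1, a_1 = -1, a_2 = 0, a_3 = -5/6, a_4 = -25/24, a_5 = -5/4.

a_(n+2) = [5 (n+1) a_(n+1) + 5 a_n] / ((n+1)(n+2)); check: a_0 = 1, a_1 = -1, a_2 = 0, a_3 = -5/6, a_4 = -25/24, a_5 = -5/4


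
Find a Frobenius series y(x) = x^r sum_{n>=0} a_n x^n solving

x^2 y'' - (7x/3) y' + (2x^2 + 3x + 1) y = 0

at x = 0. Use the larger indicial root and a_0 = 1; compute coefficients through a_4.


Write in Frobenius form y'' + (p(x)/x) y' + (q(x)/x^2) y = 0:
  p(x) = -7/3,  q(x) = 2x^2 + 3x + 1.
Indicial equation: r(r-1) + (-7/3) r + (1) = 0 -> roots r_1 = 3, r_2 = 1/3.
Take r = r_1 = 3. Let y(x) = x^r sum_{n>=0} a_n x^n with a_0 = 1.
Substitute y = x^r sum a_n x^n and match x^{r+n}. The recurrence is
  D(n) a_n + 3 a_{n-1} + 2 a_{n-2} = 0,  where D(n) = (r+n)(r+n-1) + (-7/3)(r+n) + (1).
  a_n = [-3 a_{n-1} - 2 a_{n-2}] / D(n).
Since the indicial polynomial factors as (r - r_1)(r - r_2), D(n) = (r_1 + n - r_1)(r_1 + n - r_2) = n(n + 8/3).
Evaluating step by step (a_0 = 1):
  n = 1: D(1) = 1(1 + 8/3) = 11/3; numerator = -3(1) = -3; a_1 = (-3)/(11/3) = -9/11
  n = 2: D(2) = 2(2 + 8/3) = 28/3; numerator = -3(-9/11) - 2(1) = 5/11; a_2 = (5/11)/(28/3) = 15/308
  n = 3: D(3) = 3(3 + 8/3) = 17; numerator = -3(15/308) - 2(-9/11) = 459/308; a_3 = (459/308)/(17) = 27/308
  n = 4: D(4) = 4(4 + 8/3) = 80/3; numerator = -3(27/308) - 2(15/308) = -111/308; a_4 = (-111/308)/(80/3) = -333/24640

r = 3; a_0 = 1; a_1 = -9/11; a_2 = 15/308; a_3 = 27/308; a_4 = -333/24640


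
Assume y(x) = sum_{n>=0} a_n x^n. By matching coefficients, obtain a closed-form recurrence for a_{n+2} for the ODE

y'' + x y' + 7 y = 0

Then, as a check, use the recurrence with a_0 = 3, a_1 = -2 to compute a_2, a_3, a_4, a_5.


Substitute y = sum_n a_n x^n.
y''(x) has coefficient (n+2)(n+1) a_{n+2} at x^n;
x y'(x) has coefficient n a_n at x^n (shift);
7 y(x) has coefficient 7 a_n at x^n.
Matching x^n: (n+2)(n+1) a_{n+2} + (n + 7) a_n = 0.
Thus a_{n+2} = (-n - 7) / ((n+1)(n+2)) * a_n.

Check with a_0 = 3, a_1 = -2 (apply the recurrence for n = 0, 1, 2, 3): a_0 = 3, a_1 = -2, a_2 = -21/2, a_3 = 8/3, a_4 = 63/8, a_5 = -4/3.

a_(n+2) = (-n - 7) / ((n+1)(n+2)) * a_n; check: a_0 = 3, a_1 = -2, a_2 = -21/2, a_3 = 8/3, a_4 = 63/8, a_5 = -4/3


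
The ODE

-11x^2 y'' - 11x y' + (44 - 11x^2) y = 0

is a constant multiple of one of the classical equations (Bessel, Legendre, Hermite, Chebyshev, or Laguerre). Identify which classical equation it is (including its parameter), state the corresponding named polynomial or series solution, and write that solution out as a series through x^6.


All three coefficients share the factor -11; dividing through by -11 gives  x^2 y'' + x y' + (x^2 - 4) y = 0.
This matches the Bessel equation x^2 y'' + x y' + (x^2 - nu^2) y = 0 with nu^2 = 4, so nu = 2; the solution bounded at x = 0 is J_2(x).
Frobenius at x = 0: indicial roots ±nu; for r = nu the recurrence k(k + 2nu) c_k = -c_{k-2} gives the standard series J_nu(x) = sum_{k>=0} (-1)^k / (k! (k+nu)!) (x/2)^(2k+nu). Evaluate the first 3 terms:
  k = 0: (-1)^0 / (0! * 2! * 2^2) x^2 = 1/(1*2*4) x^2 = (1/8) x^2
  k = 1: (-1)^1 / (1! * 3! * 2^4) x^4 = -1/(1*6*16) x^4 = (-1/96) x^4
  k = 2: (-1)^2 / (2! * 4! * 2^6) x^6 = 1/(2*24*64) x^6 = (1/3072) x^6
Hence J_2(x) = x^6/3072 - x^4/96 + x^2/8 + ....

J_2(x); series = x^6/3072 - x^4/96 + x^2/8


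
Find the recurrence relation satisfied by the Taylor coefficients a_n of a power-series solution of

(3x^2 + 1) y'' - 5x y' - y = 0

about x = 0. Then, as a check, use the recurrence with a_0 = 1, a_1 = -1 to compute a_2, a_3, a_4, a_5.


Substitute y = sum_n a_n x^n.
(1 + 3 x^2) y'' contributes (n+2)(n+1) a_{n+2} + 3 n(n-1) a_n at x^n.
-5 x y'(x) contributes -5 n a_n at x^n.
-y(x) contributes -1 a_n at x^n.
Matching x^n: (n+2)(n+1) a_{n+2} + (3 n(n-1) - 5 n - 1) a_n = 0.
Thus a_{n+2} = (-3 n(n-1) + 5 n + 1) / ((n+1)(n+2)) * a_n.

Check with a_0 = 1, a_1 = -1 (apply the recurrence for n = 0, 1, 2, 3): a_0 = 1, a_1 = -1, a_2 = 1/2, a_3 = -1, a_4 = 5/24, a_5 = 1/10.

a_(n+2) = (-3 n(n-1) + 5 n + 1) / ((n+1)(n+2)) * a_n; check: a_0 = 1, a_1 = -1, a_2 = 1/2, a_3 = -1, a_4 = 5/24, a_5 = 1/10


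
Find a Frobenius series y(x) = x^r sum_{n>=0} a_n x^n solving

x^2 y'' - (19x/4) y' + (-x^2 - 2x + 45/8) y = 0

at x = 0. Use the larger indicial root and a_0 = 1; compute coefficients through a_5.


Write in Frobenius form y'' + (p(x)/x) y' + (q(x)/x^2) y = 0:
  p(x) = -19/4,  q(x) = -x^2 - 2x + 45/8.
Indicial equation: r(r-1) + (-19/4) r + (45/8) = 0 -> roots r_1 = 9/2, r_2 = 5/4.
Take r = r_1 = 9/2. Let y(x) = x^r sum_{n>=0} a_n x^n with a_0 = 1.
Substitute y = x^r sum a_n x^n and match x^{r+n}. The recurrence is
  D(n) a_n - 2 a_{n-1} - 1 a_{n-2} = 0,  where D(n) = (r+n)(r+n-1) + (-19/4)(r+n) + (45/8).
  a_n = [2 a_{n-1} + 1 a_{n-2}] / D(n).
Since the indicial polynomial factors as (r - r_1)(r - r_2), D(n) = (r_1 + n - r_1)(r_1 + n - r_2) = n(n + 13/4).
Evaluating step by step (a_0 = 1):
  n = 1: D(1) = 1(1 + 13/4) = 17/4; numerator = 2(1) = 2; a_1 = (2)/(17/4) = 8/17
  n = 2: D(2) = 2(2 + 13/4) = 21/2; numerator = 2(8/17) + 1(1) = 33/17; a_2 = (33/17)/(21/2) = 22/119
  n = 3: D(3) = 3(3 + 13/4) = 75/4; numerator = 2(22/119) + 1(8/17) = 100/119; a_3 = (100/119)/(75/4) = 16/357
  n = 4: D(4) = 4(4 + 13/4) = 29; numerator = 2(16/357) + 1(22/119) = 14/51; a_4 = (14/51)/(29) = 14/1479
  n = 5: D(5) = 5(5 + 13/4) = 165/4; numerator = 2(14/1479) + 1(16/357) = 220/3451; a_5 = (220/3451)/(165/4) = 16/10353

r = 9/2; a_0 = 1; a_1 = 8/17; a_2 = 22/119; a_3 = 16/357; a_4 = 14/1479; a_5 = 16/10353


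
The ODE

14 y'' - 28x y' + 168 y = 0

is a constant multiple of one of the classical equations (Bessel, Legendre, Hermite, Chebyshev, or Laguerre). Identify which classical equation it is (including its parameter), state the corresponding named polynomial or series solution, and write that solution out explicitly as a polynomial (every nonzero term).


All three coefficients share the factor 14; dividing through by 14 gives  y'' - 2x y' + 12 y = 0.
This matches the Hermite equation y'' - 2x y' + 2n y = 0 with 2n = 12, so n = 6; the polynomial solution is H_6(x).
With y = sum_k a_k x^k, matching x^k gives (k+2)(k+1) a_{k+2} = 2(k - n) a_k = 2(k - 6) a_k. The right side vanishes at k = 6, so the series with the parity of 6 terminates at degree 6.
Standard normalization: leading coefficient of H_n is 2^n, so a_6 = 2^6 = 64. Work downward with a_k = (k+1)(k+2) a_{k+2} / (2(k - n)):
  a_4 = (5)(6)(64) / (2(4 - 6)) = 1920/(-4) = -480
  a_2 = (3)(4)(-480) / (2(2 - 6)) = -5760/(-8) = 720
  a_0 = (1)(2)(720) / (2(0 - 6)) = 1440/(-12) = -120
Hence H_6(x) = 64 x^6 - 480 x^4 + 720 x^2 - 120.

H_6(x); series = 64 x^6 - 480 x^4 + 720 x^2 - 120


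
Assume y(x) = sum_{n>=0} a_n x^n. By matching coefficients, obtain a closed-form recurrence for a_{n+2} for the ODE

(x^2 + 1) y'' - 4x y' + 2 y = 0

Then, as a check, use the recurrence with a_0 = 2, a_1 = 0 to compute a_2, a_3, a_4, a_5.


Substitute y = sum_n a_n x^n.
(1 + 1 x^2) y'' contributes (n+2)(n+1) a_{n+2} + n(n-1) a_n at x^n.
-4 x y'(x) contributes -4 n a_n at x^n.
2 y(x) contributes 2 a_n at x^n.
Matching x^n: (n+2)(n+1) a_{n+2} + (n(n-1) - 4 n + 2) a_n = 0.
Thus a_{n+2} = (-n(n-1) + 4 n - 2) / ((n+1)(n+2)) * a_n.

Check with a_0 = 2, a_1 = 0 (apply the recurrence for n = 0, 1, 2, 3): a_0 = 2, a_1 = 0, a_2 = -2, a_3 = 0, a_4 = -2/3, a_5 = 0.

a_(n+2) = (-n(n-1) + 4 n - 2) / ((n+1)(n+2)) * a_n; check: a_0 = 2, a_1 = 0, a_2 = -2, a_3 = 0, a_4 = -2/3, a_5 = 0


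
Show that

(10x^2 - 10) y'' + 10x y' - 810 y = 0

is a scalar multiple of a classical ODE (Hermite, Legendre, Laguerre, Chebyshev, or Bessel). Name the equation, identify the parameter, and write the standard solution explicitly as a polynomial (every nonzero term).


All three coefficients share the factor -10; dividing through by -10 gives  (1 - x^2) y'' - x y' + 81 y = 0.
This matches the Chebyshev equation (1 - x^2) y'' - x y' + n^2 y = 0 (note the -x y' term, not -2x y') with n^2 = 81, so n = 9; the polynomial solution is T_9(x).
With y = sum_k a_k x^k, matching x^k gives (k+2)(k+1) a_{k+2} = (k^2 - n^2) a_k = (k - 9)(k + 9) a_k. The right side vanishes at k = 9, so the series with the parity of 9 terminates at degree 9.
Standard normalization: leading coefficient of T_n is 2^(n-1), so a_9 = 2^8 = 256. Work downward with a_k = (k+1)(k+2) a_{k+2} / ((k - 9)(k + 9)):
  a_7 = (8)(9)(256) / ((7 - 9)(7 + 9)) = 18432/(-32) = -576
  a_5 = (6)(7)(-576) / ((5 - 9)(5 + 9)) = -24192/(-56) = 432
  a_3 = (4)(5)(432) / ((3 - 9)(3 + 9)) = 8640/(-72) = -120
  a_1 = (2)(3)(-120) / ((1 - 9)(1 + 9)) = -720/(-80) = 9
Hence T_9(x) = 256 x^9 - 576 x^7 + 432 x^5 - 120 x^3 + 9 x.

T_9(x); series = 256 x^9 - 576 x^7 + 432 x^5 - 120 x^3 + 9 x


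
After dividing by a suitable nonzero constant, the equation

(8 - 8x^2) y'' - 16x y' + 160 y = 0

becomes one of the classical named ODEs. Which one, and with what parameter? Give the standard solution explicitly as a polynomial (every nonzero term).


All three coefficients share the factor 8; dividing through by 8 gives  (1 - x^2) y'' - 2x y' + 20 y = 0.
This matches the Legendre equation (1 - x^2) y'' - 2x y' + n(n+1) y = 0 (note the -2x y' term) with n(n+1) = 20, so n = 4; the polynomial solution is P_4(x).
With y = sum_k a_k x^k, matching x^k gives (k+2)(k+1) a_{k+2} = [k(k+1) - n(n+1)] a_k = (k - 4)(k + 5) a_k. The right side vanishes at k = 4, so the series with the parity of 4 terminates at degree 4.
Standard normalization (P_n(1) = 1): leading coefficient (2n)!/(2^n (n!)^2) = 40320/(16*576) = 35/8, so a_4 = 35/8. Work downward with a_k = (k+1)(k+2) a_{k+2} / ((k - 4)(k + 5)):
  a_2 = (3)(4)(35/8) / ((2 - 4)(2 + 5)) = (105/2)/(-14) = -15/4
  a_0 = (1)(2)(-15/4) / ((0 - 4)(0 + 5)) = (-15/2)/(-20) = 3/8
Hence P_4(x) = 35 x^4/8 - 15 x^2/4 + 3/8.

P_4(x); series = 35 x^4/8 - 15 x^2/4 + 3/8


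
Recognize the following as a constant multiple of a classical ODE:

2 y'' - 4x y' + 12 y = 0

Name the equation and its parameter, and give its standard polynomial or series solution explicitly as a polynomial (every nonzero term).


All three coefficients share the factor 2; dividing through by 2 gives  y'' - 2x y' + 6 y = 0.
This matches the Hermite equation y'' - 2x y' + 2n y = 0 with 2n = 6, so n = 3; the polynomial solution is H_3(x).
With y = sum_k a_k x^k, matching x^k gives (k+2)(k+1) a_{k+2} = 2(k - n) a_k = 2(k - 3) a_k. The right side vanishes at k = 3, so the series with the parity of 3 terminates at degree 3.
Standard normalization: leading coefficient of H_n is 2^n, so a_3 = 2^3 = 8. Work downward with a_k = (k+1)(k+2) a_{k+2} / (2(k - n)):
  a_1 = (2)(3)(8) / (2(1 - 3)) = 48/(-4) = -12
Hence H_3(x) = 8 x^3 - 12 x.

H_3(x); series = 8 x^3 - 12 x


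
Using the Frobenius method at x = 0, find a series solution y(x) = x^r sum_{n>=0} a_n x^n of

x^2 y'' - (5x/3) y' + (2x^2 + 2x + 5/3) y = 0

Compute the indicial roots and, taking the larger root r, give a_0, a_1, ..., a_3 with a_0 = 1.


Write in Frobenius form y'' + (p(x)/x) y' + (q(x)/x^2) y = 0:
  p(x) = -5/3,  q(x) = 2x^2 + 2x + 5/3.
Indicial equation: r(r-1) + (-5/3) r + (5/3) = 0 -> roots r_1 = 5/3, r_2 = 1.
Take r = r_1 = 5/3. Let y(x) = x^r sum_{n>=0} a_n x^n with a_0 = 1.
Substitute y = x^r sum a_n x^n and match x^{r+n}. The recurrence is
  D(n) a_n + 2 a_{n-1} + 2 a_{n-2} = 0,  where D(n) = (r+n)(r+n-1) + (-5/3)(r+n) + (5/3).
  a_n = [-2 a_{n-1} - 2 a_{n-2}] / D(n).
Since the indicial polynomial factors as (r - r_1)(r - r_2), D(n) = (r_1 + n - r_1)(r_1 + n - r_2) = n(n + 2/3).
Evaluating step by step (a_0 = 1):
  n = 1: D(1) = 1(1 + 2/3) = 5/3; numerator = -2(1) = -2; a_1 = (-2)/(5/3) = -6/5
  n = 2: D(2) = 2(2 + 2/3) = 16/3; numerator = -2(-6/5) - 2(1) = 2/5; a_2 = (2/5)/(16/3) = 3/40
  n = 3: D(3) = 3(3 + 2/3) = 11; numerator = -2(3/40) - 2(-6/5) = 9/4; a_3 = (9/4)/(11) = 9/44

r = 5/3; a_0 = 1; a_1 = -6/5; a_2 = 3/40; a_3 = 9/44
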